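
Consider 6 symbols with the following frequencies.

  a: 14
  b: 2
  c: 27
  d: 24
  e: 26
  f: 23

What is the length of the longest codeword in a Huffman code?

4

Merge the two lowest-weight nodes at each step:
combine b(2), a(14) → 16
combine 16, f(23) → 39
combine d(24), e(26) → 50
combine c(27), 39 → 66
combine 50, 66 → 116
The rarest symbols sit at the bottom; the longest codeword is 4 bits.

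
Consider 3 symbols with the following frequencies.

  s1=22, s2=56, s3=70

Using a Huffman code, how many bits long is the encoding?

Build the Huffman tree bottom-up:
s1(22) + s2(56) → 78
s3(70) + 78 → 148
Each symbol's bit-cost is frequency × depth; summing gives 226 bits (equivalently 78 + 148).

226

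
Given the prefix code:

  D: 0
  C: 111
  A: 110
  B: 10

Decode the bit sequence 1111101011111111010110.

CABCCABA

Read left to right; each codeword is recognised as soon as it completes (prefix code):
  111→C | 110→A | 10→B | 111→C | 111→C | 110→A | 10→B | 110→A
Decoded message: CABCCABA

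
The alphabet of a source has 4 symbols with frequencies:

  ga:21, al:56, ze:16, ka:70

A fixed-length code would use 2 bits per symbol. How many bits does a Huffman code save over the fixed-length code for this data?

Fixed-length: 2 bits × 163 symbols = 326 bits.
Huffman merges:
combine ze(16), ga(21) → 37
combine 37, al(56) → 93
combine ka(70), 93 → 163
Huffman total = 37 + 93 + 163 = 293 bits.
Saving = 326 − 293 = 33 bits.

33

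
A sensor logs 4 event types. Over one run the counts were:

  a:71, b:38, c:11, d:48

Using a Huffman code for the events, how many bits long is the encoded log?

Greedily combine the two least-frequent nodes:
c(11) + b(38) → 49
d(48) + 49 → 97
a(71) + 97 → 168
Total encoded bits = sum of merged weights = 49 + 97 + 168 = 314.

314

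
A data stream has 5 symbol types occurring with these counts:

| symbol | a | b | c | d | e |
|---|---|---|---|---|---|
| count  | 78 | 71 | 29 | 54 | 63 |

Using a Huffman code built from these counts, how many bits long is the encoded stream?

Greedily combine the two least-frequent nodes:
combine c(29), d(54) → 83
combine e(63), b(71) → 134
combine a(78), 83 → 161
combine 134, 161 → 295
Total encoded bits = sum of merged weights = 83 + 134 + 161 + 295 = 673.

673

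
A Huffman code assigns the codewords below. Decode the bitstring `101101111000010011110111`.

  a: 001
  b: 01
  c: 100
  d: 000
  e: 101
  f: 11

Read left to right; each codeword is recognised as soon as it completes (prefix code):
  101→e | 101→e | 11→f | 100→c | 001→a | 001→a | 11→f | 101→e | 11→f
Decoded message: eefcaafef

eefcaafef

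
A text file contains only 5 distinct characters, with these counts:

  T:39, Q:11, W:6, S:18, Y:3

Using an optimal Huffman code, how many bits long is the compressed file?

Merge the two smallest weights repeatedly:
Y(3) + W(6) → 9
9 + Q(11) → 20
S(18) + 20 → 38
38 + T(39) → 77
Total encoded bits = sum of merged weights = 9 + 20 + 38 + 77 = 144.

144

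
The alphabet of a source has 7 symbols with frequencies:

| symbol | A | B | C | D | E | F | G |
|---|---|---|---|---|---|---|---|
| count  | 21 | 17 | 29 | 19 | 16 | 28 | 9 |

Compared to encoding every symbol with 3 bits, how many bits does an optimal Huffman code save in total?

Fixed-length: 3 bits × 139 symbols = 417 bits.
Huffman merges:
combine G(9), E(16) → 25
combine B(17), D(19) → 36
combine A(21), 25 → 46
combine F(28), C(29) → 57
combine 36, 46 → 82
combine 57, 82 → 139
Huffman total = 25 + 36 + 46 + 57 + 82 + 139 = 385 bits.
Saving = 417 − 385 = 32 bits.

32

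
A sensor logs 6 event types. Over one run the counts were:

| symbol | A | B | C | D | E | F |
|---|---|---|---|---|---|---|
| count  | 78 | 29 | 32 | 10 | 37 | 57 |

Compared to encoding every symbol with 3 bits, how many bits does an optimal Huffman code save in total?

135

Fixed-length: 3 bits × 243 symbols = 729 bits.
Huffman merges:
combine D(10), B(29) → 39
combine C(32), E(37) → 69
combine 39, F(57) → 96
combine 69, A(78) → 147
combine 96, 147 → 243
Huffman total = 39 + 69 + 96 + 147 + 243 = 594 bits.
Saving = 729 − 594 = 135 bits.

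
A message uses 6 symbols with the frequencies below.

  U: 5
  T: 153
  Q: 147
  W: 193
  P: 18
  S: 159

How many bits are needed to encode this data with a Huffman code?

Greedily combine the two least-frequent nodes:
merge U(5) and P(18): 23
merge 23 and Q(147): 170
merge T(153) and S(159): 312
merge 170 and W(193): 363
merge 312 and 363: 675
Each symbol's bit-cost is frequency × depth; summing gives 1543 bits (equivalently 23 + 170 + 312 + 363 + 675).

1543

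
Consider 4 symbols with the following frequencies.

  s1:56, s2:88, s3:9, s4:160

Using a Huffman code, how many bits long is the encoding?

531

Merge the two smallest weights repeatedly:
combine s3(9), s1(56) → 65
combine 65, s2(88) → 153
combine 153, s4(160) → 313
The encoded length is the sum of every internal node's weight: 65 + 153 + 313 = 531 bits.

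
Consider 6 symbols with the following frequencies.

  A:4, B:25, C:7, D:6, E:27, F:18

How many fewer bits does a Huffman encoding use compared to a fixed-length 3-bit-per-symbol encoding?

60

Fixed-length: 3 bits × 87 symbols = 261 bits.
Huffman merges:
combine A(4), D(6) → 10
combine C(7), 10 → 17
combine 17, F(18) → 35
combine B(25), E(27) → 52
combine 35, 52 → 87
Huffman total = 10 + 17 + 35 + 52 + 87 = 201 bits.
Saving = 261 − 201 = 60 bits.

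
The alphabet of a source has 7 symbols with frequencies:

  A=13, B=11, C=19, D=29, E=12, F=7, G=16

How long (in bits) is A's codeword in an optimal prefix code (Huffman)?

3

Huffman merges, smallest pair first:
F(7) + B(11) → 18
E(12) + A(13) → 25
G(16) + 18 → 34
C(19) + 25 → 44
D(29) + 34 → 63
44 + 63 → 107
A's leaf is at depth 3, giving a 3-bit codeword.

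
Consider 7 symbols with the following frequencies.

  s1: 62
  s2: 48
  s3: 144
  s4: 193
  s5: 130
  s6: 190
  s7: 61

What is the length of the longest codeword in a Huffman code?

4

Merge the two lowest-weight nodes at each step:
merge s2(48) and s7(61): 109
merge s1(62) and 109: 171
merge s5(130) and s3(144): 274
merge 171 and s6(190): 361
merge s4(193) and 274: 467
merge 361 and 467: 828
The rarest symbols sit at the bottom; the longest codeword is 4 bits.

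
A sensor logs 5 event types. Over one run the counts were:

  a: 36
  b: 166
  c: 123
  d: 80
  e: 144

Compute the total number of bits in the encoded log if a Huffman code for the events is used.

1214

Merge the two smallest weights repeatedly:
combine a(36), d(80) → 116
combine 116, c(123) → 239
combine e(144), b(166) → 310
combine 239, 310 → 549
The encoded length is the sum of every internal node's weight: 116 + 239 + 310 + 549 = 1214 bits.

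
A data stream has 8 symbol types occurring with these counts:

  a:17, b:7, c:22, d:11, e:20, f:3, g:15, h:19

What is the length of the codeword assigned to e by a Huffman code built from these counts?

Build the tree from the bottom:
combine f(3), b(7) → 10
combine 10, d(11) → 21
combine g(15), a(17) → 32
combine h(19), e(20) → 39
combine 21, c(22) → 43
combine 32, 39 → 71
combine 43, 71 → 114
The subtree containing e is merged 3 times, so code length = 3.

3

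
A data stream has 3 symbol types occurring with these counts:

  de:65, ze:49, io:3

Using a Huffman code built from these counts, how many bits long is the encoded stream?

169

Merge the two smallest weights repeatedly:
merge io(3) and ze(49): 52
merge 52 and de(65): 117
Total encoded bits = sum of merged weights = 52 + 117 = 169.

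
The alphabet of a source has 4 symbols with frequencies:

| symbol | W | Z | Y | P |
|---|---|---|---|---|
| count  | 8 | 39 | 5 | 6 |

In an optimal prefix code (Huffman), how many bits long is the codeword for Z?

1

Huffman merges, smallest pair first:
Y(5) + P(6) → 11
W(8) + 11 → 19
19 + Z(39) → 58
Z is a child of the root — depth 1, so its codeword is a single bit.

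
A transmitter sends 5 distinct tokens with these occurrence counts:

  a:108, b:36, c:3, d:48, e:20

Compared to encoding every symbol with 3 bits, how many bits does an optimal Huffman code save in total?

Fixed-length: 3 bits × 215 symbols = 645 bits.
Huffman merges:
combine c(3), e(20) → 23
combine 23, b(36) → 59
combine d(48), 59 → 107
combine 107, a(108) → 215
Huffman total = 23 + 59 + 107 + 215 = 404 bits.
Saving = 645 − 404 = 241 bits.

241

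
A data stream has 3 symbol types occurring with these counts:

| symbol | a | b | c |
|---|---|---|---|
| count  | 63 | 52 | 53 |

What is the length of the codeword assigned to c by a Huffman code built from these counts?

Build the tree from the bottom:
merge b(52) and c(53): 105
merge a(63) and 105: 168
The subtree containing c is merged 2 times, so code length = 2.

2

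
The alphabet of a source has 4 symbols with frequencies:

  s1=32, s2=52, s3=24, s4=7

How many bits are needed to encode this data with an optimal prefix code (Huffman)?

209

Greedily combine the two least-frequent nodes:
combine s4(7), s3(24) → 31
combine 31, s1(32) → 63
combine s2(52), 63 → 115
Each symbol's bit-cost is frequency × depth; summing gives 209 bits (equivalently 31 + 63 + 115).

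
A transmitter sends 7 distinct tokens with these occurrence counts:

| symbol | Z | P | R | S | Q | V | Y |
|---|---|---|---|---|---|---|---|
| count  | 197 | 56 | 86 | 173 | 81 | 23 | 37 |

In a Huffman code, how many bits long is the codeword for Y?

4

Repeatedly merge the two smallest:
V(23) + Y(37) → 60
P(56) + 60 → 116
Q(81) + R(86) → 167
116 + 167 → 283
S(173) + Z(197) → 370
283 + 370 → 653
Y sits 4 levels below the root, so its codeword is 4 bits.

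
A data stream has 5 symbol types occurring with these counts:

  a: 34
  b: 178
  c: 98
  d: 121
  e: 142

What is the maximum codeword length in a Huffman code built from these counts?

Merge the two lowest-weight nodes at each step:
merge a(34) and c(98): 132
merge d(121) and 132: 253
merge e(142) and b(178): 320
merge 253 and 320: 573
The rarest symbols sit at the bottom; the longest codeword is 3 bits.

3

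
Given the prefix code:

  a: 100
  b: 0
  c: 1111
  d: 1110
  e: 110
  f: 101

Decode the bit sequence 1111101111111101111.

cfcdc

Read left to right; each codeword is recognised as soon as it completes (prefix code):
  1111→c | 101→f | 1111→c | 1110→d | 1111→c
Decoded message: cfcdc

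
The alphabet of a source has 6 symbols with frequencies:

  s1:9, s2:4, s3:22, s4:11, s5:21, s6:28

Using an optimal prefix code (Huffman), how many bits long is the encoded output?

227

Greedily combine the two least-frequent nodes:
combine s2(4), s1(9) → 13
combine s4(11), 13 → 24
combine s5(21), s3(22) → 43
combine 24, s6(28) → 52
combine 43, 52 → 95
Total encoded bits = sum of merged weights = 13 + 24 + 43 + 52 + 95 = 227.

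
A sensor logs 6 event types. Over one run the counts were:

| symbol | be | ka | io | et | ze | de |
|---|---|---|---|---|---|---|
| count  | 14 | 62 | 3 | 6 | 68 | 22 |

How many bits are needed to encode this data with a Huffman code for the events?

359

Merge the two smallest weights repeatedly:
io(3) + et(6) → 9
9 + be(14) → 23
de(22) + 23 → 45
45 + ka(62) → 107
ze(68) + 107 → 175
The encoded length is the sum of every internal node's weight: 9 + 23 + 45 + 107 + 175 = 359 bits.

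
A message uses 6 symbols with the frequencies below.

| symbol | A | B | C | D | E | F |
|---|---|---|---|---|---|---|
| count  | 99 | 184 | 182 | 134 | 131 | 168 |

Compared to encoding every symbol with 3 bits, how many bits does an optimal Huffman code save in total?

Fixed-length: 3 bits × 898 symbols = 2694 bits.
Huffman merges:
combine A(99), E(131) → 230
combine D(134), F(168) → 302
combine C(182), B(184) → 366
combine 230, 302 → 532
combine 366, 532 → 898
Huffman total = 230 + 302 + 366 + 532 + 898 = 2328 bits.
Saving = 2694 − 2328 = 366 bits.

366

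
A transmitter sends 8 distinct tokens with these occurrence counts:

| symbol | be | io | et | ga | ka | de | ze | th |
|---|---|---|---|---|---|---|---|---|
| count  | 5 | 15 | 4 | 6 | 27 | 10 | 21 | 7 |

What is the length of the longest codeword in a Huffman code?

4

Merge the two lowest-weight nodes at each step:
combine et(4), be(5) → 9
combine ga(6), th(7) → 13
combine 9, de(10) → 19
combine 13, io(15) → 28
combine 19, ze(21) → 40
combine ka(27), 28 → 55
combine 40, 55 → 95
The first pair merged (et, be) ends up deepest, at depth 4.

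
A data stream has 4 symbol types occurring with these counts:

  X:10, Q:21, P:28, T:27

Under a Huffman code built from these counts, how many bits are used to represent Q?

Repeatedly merge the two smallest:
X(10) + Q(21) → 31
T(27) + P(28) → 55
31 + 55 → 86
Q's leaf is at depth 2, giving a 2-bit codeword.

2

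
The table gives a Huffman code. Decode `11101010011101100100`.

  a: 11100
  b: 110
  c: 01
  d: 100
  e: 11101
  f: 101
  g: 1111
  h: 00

echedd

Read left to right; each codeword is recognised as soon as it completes (prefix code):
  11101→e | 01→c | 00→h | 11101→e | 100→d | 100→d
Decoded message: echedd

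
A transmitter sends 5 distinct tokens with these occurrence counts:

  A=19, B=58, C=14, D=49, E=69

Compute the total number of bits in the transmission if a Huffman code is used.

Greedily combine the two least-frequent nodes:
merge C(14) and A(19): 33
merge 33 and D(49): 82
merge B(58) and E(69): 127
merge 82 and 127: 209
Each symbol's bit-cost is frequency × depth; summing gives 451 bits (equivalently 33 + 82 + 127 + 209).

451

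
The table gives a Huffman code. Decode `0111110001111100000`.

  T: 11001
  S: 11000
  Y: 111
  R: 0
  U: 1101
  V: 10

RYSYSRR

Read left to right; each codeword is recognised as soon as it completes (prefix code):
  0→R | 111→Y | 11000→S | 111→Y | 11000→S | 0→R | 0→R
Decoded message: RYSYSRR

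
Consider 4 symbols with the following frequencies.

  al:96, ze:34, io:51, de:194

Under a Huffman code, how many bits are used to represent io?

3

Build the tree from the bottom:
merge ze(34) and io(51): 85
merge 85 and al(96): 181
merge 181 and de(194): 375
The subtree containing io is merged 3 times, so code length = 3.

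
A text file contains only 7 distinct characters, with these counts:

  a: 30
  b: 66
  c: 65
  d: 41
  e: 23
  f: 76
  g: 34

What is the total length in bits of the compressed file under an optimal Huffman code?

916

Greedily combine the two least-frequent nodes:
merge e(23) and a(30): 53
merge g(34) and d(41): 75
merge 53 and c(65): 118
merge b(66) and 75: 141
merge f(76) and 118: 194
merge 141 and 194: 335
The encoded length is the sum of every internal node's weight: 53 + 75 + 118 + 141 + 194 + 335 = 916 bits.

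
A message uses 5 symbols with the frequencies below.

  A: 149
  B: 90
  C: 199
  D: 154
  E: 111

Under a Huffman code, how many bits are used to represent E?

3

Build the tree from the bottom:
B(90) + E(111) → 201
A(149) + D(154) → 303
C(199) + 201 → 400
303 + 400 → 703
E's leaf is at depth 3, giving a 3-bit codeword.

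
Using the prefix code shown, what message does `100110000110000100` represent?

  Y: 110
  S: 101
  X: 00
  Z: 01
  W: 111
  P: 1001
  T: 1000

Read left to right; each codeword is recognised as soon as it completes (prefix code):
  1001→P | 1000→T | 01→Z | 1000→T | 01→Z | 00→X
Decoded message: PTZTZX

PTZTZX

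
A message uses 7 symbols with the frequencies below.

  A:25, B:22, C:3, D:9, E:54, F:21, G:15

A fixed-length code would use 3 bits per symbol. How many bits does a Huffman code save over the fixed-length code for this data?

69

Fixed-length: 3 bits × 149 symbols = 447 bits.
Huffman merges:
combine C(3), D(9) → 12
combine 12, G(15) → 27
combine F(21), B(22) → 43
combine A(25), 27 → 52
combine 43, 52 → 95
combine E(54), 95 → 149
Huffman total = 12 + 27 + 43 + 52 + 95 + 149 = 378 bits.
Saving = 447 − 378 = 69 bits.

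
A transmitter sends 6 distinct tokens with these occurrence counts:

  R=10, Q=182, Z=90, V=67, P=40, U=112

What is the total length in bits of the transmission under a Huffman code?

Build the Huffman tree bottom-up:
merge R(10) and P(40): 50
merge 50 and V(67): 117
merge Z(90) and U(112): 202
merge 117 and Q(182): 299
merge 202 and 299: 501
Each symbol's bit-cost is frequency × depth; summing gives 1169 bits (equivalently 50 + 117 + 202 + 299 + 501).

1169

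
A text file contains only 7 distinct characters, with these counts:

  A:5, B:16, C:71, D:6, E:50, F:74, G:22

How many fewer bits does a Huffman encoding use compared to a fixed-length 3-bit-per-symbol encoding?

157

Fixed-length: 3 bits × 244 symbols = 732 bits.
Huffman merges:
merge A(5) and D(6): 11
merge 11 and B(16): 27
merge G(22) and 27: 49
merge 49 and E(50): 99
merge C(71) and F(74): 145
merge 99 and 145: 244
Huffman total = 11 + 27 + 49 + 99 + 145 + 244 = 575 bits.
Saving = 732 − 575 = 157 bits.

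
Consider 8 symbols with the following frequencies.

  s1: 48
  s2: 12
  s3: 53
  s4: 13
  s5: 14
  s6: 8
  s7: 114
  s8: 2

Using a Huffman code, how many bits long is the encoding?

Greedily combine the two least-frequent nodes:
merge s8(2) and s6(8): 10
merge 10 and s2(12): 22
merge s4(13) and s5(14): 27
merge 22 and 27: 49
merge s1(48) and 49: 97
merge s3(53) and 97: 150
merge s7(114) and 150: 264
Total encoded bits = sum of merged weights = 10 + 22 + 27 + 49 + 97 + 150 + 264 = 619.

619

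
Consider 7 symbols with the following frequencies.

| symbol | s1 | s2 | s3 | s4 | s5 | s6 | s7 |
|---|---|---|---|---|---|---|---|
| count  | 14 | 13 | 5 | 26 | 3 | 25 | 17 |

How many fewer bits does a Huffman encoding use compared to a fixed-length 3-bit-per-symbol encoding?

43

Fixed-length: 3 bits × 103 symbols = 309 bits.
Huffman merges:
combine s5(3), s3(5) → 8
combine 8, s2(13) → 21
combine s1(14), s7(17) → 31
combine 21, s6(25) → 46
combine s4(26), 31 → 57
combine 46, 57 → 103
Huffman total = 8 + 21 + 31 + 46 + 57 + 103 = 266 bits.
Saving = 309 − 266 = 43 bits.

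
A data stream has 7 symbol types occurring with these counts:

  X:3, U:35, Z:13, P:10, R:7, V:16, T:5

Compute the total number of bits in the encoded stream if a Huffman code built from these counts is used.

Merge the two smallest weights repeatedly:
merge X(3) and T(5): 8
merge R(7) and 8: 15
merge P(10) and Z(13): 23
merge 15 and V(16): 31
merge 23 and 31: 54
merge U(35) and 54: 89
Total encoded bits = sum of merged weights = 8 + 15 + 23 + 31 + 54 + 89 = 220.

220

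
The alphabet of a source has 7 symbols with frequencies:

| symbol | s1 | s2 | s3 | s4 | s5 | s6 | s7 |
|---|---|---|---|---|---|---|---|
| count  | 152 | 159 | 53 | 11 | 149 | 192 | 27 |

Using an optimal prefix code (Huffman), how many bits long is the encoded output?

Greedily combine the two least-frequent nodes:
combine s4(11), s7(27) → 38
combine 38, s3(53) → 91
combine 91, s5(149) → 240
combine s1(152), s2(159) → 311
combine s6(192), 240 → 432
combine 311, 432 → 743
Total encoded bits = sum of merged weights = 38 + 91 + 240 + 311 + 432 + 743 = 1855.

1855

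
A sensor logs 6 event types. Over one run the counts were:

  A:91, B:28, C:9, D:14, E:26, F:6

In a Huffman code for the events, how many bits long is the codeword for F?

4

Build the tree from the bottom:
F(6) + C(9) → 15
D(14) + 15 → 29
E(26) + B(28) → 54
29 + 54 → 83
83 + A(91) → 174
The subtree containing F is merged 4 times, so code length = 4.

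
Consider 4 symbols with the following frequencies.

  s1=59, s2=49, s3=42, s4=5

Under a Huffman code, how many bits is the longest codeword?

Merge the two lowest-weight nodes at each step:
s4(5) + s3(42) → 47
47 + s2(49) → 96
s1(59) + 96 → 155
The rarest symbols sit at the bottom; the longest codeword is 3 bits.

3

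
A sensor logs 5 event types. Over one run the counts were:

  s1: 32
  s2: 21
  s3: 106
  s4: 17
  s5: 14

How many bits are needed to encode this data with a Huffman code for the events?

357

Greedily combine the two least-frequent nodes:
merge s5(14) and s4(17): 31
merge s2(21) and 31: 52
merge s1(32) and 52: 84
merge 84 and s3(106): 190
Total encoded bits = sum of merged weights = 31 + 52 + 84 + 190 = 357.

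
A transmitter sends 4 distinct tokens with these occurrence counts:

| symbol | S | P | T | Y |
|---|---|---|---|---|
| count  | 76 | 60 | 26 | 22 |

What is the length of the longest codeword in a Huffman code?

Merge the two lowest-weight nodes at each step:
merge Y(22) and T(26): 48
merge 48 and P(60): 108
merge S(76) and 108: 184
Maximum depth reached is 3.

3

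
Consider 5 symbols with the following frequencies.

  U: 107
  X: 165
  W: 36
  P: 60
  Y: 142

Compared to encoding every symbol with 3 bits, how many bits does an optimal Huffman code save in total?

Fixed-length: 3 bits × 510 symbols = 1530 bits.
Huffman merges:
combine W(36), P(60) → 96
combine 96, U(107) → 203
combine Y(142), X(165) → 307
combine 203, 307 → 510
Huffman total = 96 + 203 + 307 + 510 = 1116 bits.
Saving = 1530 − 1116 = 414 bits.

414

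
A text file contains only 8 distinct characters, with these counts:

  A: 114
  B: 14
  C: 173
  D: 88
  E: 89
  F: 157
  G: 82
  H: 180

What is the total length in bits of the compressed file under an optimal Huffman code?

Merge the two smallest weights repeatedly:
combine B(14), G(82) → 96
combine D(88), E(89) → 177
combine 96, A(114) → 210
combine F(157), C(173) → 330
combine 177, H(180) → 357
combine 210, 330 → 540
combine 357, 540 → 897
The encoded length is the sum of every internal node's weight: 96 + 177 + 210 + 330 + 357 + 540 + 897 = 2607 bits.

2607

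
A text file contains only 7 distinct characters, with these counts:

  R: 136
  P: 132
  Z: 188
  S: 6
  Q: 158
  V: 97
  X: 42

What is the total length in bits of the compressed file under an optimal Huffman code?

Build the Huffman tree bottom-up:
merge S(6) and X(42): 48
merge 48 and V(97): 145
merge P(132) and R(136): 268
merge 145 and Q(158): 303
merge Z(188) and 268: 456
merge 303 and 456: 759
Each symbol's bit-cost is frequency × depth; summing gives 1979 bits (equivalently 48 + 145 + 268 + 303 + 456 + 759).

1979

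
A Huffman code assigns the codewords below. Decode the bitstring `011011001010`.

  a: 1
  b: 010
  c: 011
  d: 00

ccdab

Read left to right; each codeword is recognised as soon as it completes (prefix code):
  011→c | 011→c | 00→d | 1→a | 010→b
Decoded message: ccdab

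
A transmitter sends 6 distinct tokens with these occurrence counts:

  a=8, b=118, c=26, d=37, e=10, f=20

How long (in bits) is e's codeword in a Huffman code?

Repeatedly merge the two smallest:
combine a(8), e(10) → 18
combine 18, f(20) → 38
combine c(26), d(37) → 63
combine 38, 63 → 101
combine 101, b(118) → 219
e's leaf is at depth 4, giving a 4-bit codeword.

4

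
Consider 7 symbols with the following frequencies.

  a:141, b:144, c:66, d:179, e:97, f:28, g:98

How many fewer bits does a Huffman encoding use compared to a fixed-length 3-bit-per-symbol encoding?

Fixed-length: 3 bits × 753 symbols = 2259 bits.
Huffman merges:
merge f(28) and c(66): 94
merge 94 and e(97): 191
merge g(98) and a(141): 239
merge b(144) and d(179): 323
merge 191 and 239: 430
merge 323 and 430: 753
Huffman total = 94 + 191 + 239 + 323 + 430 + 753 = 2030 bits.
Saving = 2259 − 2030 = 229 bits.

229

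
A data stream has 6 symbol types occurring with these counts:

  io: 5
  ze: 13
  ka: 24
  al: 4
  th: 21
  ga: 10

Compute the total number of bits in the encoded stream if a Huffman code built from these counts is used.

182

Build the Huffman tree bottom-up:
merge al(4) and io(5): 9
merge 9 and ga(10): 19
merge ze(13) and 19: 32
merge th(21) and ka(24): 45
merge 32 and 45: 77
Total encoded bits = sum of merged weights = 9 + 19 + 32 + 45 + 77 = 182.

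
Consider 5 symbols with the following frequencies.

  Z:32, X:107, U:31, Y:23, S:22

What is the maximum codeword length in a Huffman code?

3

Merge the two lowest-weight nodes at each step:
combine S(22), Y(23) → 45
combine U(31), Z(32) → 63
combine 45, 63 → 108
combine X(107), 108 → 215
Maximum depth reached is 3.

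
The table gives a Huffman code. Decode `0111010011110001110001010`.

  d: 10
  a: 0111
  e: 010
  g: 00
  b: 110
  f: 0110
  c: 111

Read left to right; each codeword is recognised as soon as it completes (prefix code):
  0111→a | 010→e | 0111→a | 10→d | 00→g | 111→c | 00→g | 010→e | 10→d
Decoded message: aeadgcged

aeadgcged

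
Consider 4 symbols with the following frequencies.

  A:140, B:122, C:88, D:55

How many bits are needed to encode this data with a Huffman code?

Greedily combine the two least-frequent nodes:
D(55) + C(88) → 143
B(122) + A(140) → 262
143 + 262 → 405
The encoded length is the sum of every internal node's weight: 143 + 262 + 405 = 810 bits.

810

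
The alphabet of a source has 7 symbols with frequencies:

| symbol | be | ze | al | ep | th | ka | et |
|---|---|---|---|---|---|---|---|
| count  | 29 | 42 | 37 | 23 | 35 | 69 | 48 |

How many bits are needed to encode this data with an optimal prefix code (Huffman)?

Build the Huffman tree bottom-up:
ep(23) + be(29) → 52
th(35) + al(37) → 72
ze(42) + et(48) → 90
52 + ka(69) → 121
72 + 90 → 162
121 + 162 → 283
Each symbol's bit-cost is frequency × depth; summing gives 780 bits (equivalently 52 + 72 + 90 + 121 + 162 + 283).

780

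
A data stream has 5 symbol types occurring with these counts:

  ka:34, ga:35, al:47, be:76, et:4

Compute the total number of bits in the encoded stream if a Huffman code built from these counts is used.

Greedily combine the two least-frequent nodes:
et(4) + ka(34) → 38
ga(35) + 38 → 73
al(47) + 73 → 120
be(76) + 120 → 196
Total encoded bits = sum of merged weights = 38 + 73 + 120 + 196 = 427.

427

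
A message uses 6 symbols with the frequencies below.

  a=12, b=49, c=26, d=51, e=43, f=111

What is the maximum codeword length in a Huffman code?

Merge the two lowest-weight nodes at each step:
merge a(12) and c(26): 38
merge 38 and e(43): 81
merge b(49) and d(51): 100
merge 81 and 100: 181
merge f(111) and 181: 292
The rarest symbols sit at the bottom; the longest codeword is 4 bits.

4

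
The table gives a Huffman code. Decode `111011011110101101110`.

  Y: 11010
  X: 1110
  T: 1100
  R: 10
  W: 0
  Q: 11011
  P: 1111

Read left to right; each codeword is recognised as soon as it completes (prefix code):
  1110→X | 11011→Q | 11010→Y | 11011→Q | 10→R
Decoded message: XQYQR

XQYQR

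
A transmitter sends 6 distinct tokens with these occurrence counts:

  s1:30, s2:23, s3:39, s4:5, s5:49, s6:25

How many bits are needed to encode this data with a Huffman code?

Greedily combine the two least-frequent nodes:
s4(5) + s2(23) → 28
s6(25) + 28 → 53
s1(30) + s3(39) → 69
s5(49) + 53 → 102
69 + 102 → 171
The encoded length is the sum of every internal node's weight: 28 + 53 + 69 + 102 + 171 = 423 bits.

423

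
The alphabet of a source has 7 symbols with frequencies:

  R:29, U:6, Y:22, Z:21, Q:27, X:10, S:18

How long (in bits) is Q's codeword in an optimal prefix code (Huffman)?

2

Huffman merges, smallest pair first:
combine U(6), X(10) → 16
combine 16, S(18) → 34
combine Z(21), Y(22) → 43
combine Q(27), R(29) → 56
combine 34, 43 → 77
combine 56, 77 → 133
Q's leaf is at depth 2, giving a 2-bit codeword.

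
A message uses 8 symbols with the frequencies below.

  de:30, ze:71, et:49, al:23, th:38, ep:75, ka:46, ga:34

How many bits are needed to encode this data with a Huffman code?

1076

Build the Huffman tree bottom-up:
combine al(23), de(30) → 53
combine ga(34), th(38) → 72
combine ka(46), et(49) → 95
combine 53, ze(71) → 124
combine 72, ep(75) → 147
combine 95, 124 → 219
combine 147, 219 → 366
Total encoded bits = sum of merged weights = 53 + 72 + 95 + 124 + 147 + 219 + 366 = 1076.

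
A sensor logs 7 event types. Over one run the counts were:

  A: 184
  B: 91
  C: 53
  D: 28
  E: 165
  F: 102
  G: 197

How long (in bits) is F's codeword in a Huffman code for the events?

Repeatedly merge the two smallest:
D(28) + C(53) → 81
81 + B(91) → 172
F(102) + E(165) → 267
172 + A(184) → 356
G(197) + 267 → 464
356 + 464 → 820
F sits 3 levels below the root, so its codeword is 3 bits.

3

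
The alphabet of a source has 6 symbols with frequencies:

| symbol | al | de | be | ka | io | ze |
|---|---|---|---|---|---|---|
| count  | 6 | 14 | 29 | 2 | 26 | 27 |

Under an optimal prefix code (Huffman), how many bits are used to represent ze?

Huffman merges, smallest pair first:
ka(2) + al(6) → 8
8 + de(14) → 22
22 + io(26) → 48
ze(27) + be(29) → 56
48 + 56 → 104
The subtree containing ze is merged 2 times, so code length = 2.

2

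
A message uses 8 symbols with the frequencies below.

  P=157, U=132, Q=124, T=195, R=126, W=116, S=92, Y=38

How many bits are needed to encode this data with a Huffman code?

Greedily combine the two least-frequent nodes:
merge Y(38) and S(92): 130
merge W(116) and Q(124): 240
merge R(126) and 130: 256
merge U(132) and P(157): 289
merge T(195) and 240: 435
merge 256 and 289: 545
merge 435 and 545: 980
The encoded length is the sum of every internal node's weight: 130 + 240 + 256 + 289 + 435 + 545 + 980 = 2875 bits.

2875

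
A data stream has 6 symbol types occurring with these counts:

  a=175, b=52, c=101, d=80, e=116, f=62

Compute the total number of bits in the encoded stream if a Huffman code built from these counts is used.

Build the Huffman tree bottom-up:
merge b(52) and f(62): 114
merge d(80) and c(101): 181
merge 114 and e(116): 230
merge a(175) and 181: 356
merge 230 and 356: 586
Each symbol's bit-cost is frequency × depth; summing gives 1467 bits (equivalently 114 + 181 + 230 + 356 + 586).

1467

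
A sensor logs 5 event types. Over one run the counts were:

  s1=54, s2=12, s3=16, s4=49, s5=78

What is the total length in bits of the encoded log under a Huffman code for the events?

Greedily combine the two least-frequent nodes:
merge s2(12) and s3(16): 28
merge 28 and s4(49): 77
merge s1(54) and 77: 131
merge s5(78) and 131: 209
Each symbol's bit-cost is frequency × depth; summing gives 445 bits (equivalently 28 + 77 + 131 + 209).

445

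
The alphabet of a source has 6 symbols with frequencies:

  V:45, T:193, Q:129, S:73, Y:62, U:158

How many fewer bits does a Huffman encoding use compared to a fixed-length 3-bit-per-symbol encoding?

Fixed-length: 3 bits × 660 symbols = 1980 bits.
Huffman merges:
combine V(45), Y(62) → 107
combine S(73), 107 → 180
combine Q(129), U(158) → 287
combine 180, T(193) → 373
combine 287, 373 → 660
Huffman total = 107 + 180 + 287 + 373 + 660 = 1607 bits.
Saving = 1980 − 1607 = 373 bits.

373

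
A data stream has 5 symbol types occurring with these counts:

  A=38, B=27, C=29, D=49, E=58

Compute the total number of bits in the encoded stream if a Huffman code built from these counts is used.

458

Merge the two smallest weights repeatedly:
merge B(27) and C(29): 56
merge A(38) and D(49): 87
merge 56 and E(58): 114
merge 87 and 114: 201
The encoded length is the sum of every internal node's weight: 56 + 87 + 114 + 201 = 458 bits.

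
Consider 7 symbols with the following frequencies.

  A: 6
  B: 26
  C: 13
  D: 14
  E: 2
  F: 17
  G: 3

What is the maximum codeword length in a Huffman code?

Merge the two lowest-weight nodes at each step:
combine E(2), G(3) → 5
combine 5, A(6) → 11
combine 11, C(13) → 24
combine D(14), F(17) → 31
combine 24, B(26) → 50
combine 31, 50 → 81
The rarest symbols sit at the bottom; the longest codeword is 5 bits.

5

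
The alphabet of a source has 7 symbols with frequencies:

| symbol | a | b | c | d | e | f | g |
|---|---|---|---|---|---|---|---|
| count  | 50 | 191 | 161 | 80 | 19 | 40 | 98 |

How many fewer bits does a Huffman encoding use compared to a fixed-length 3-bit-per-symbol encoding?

Fixed-length: 3 bits × 639 symbols = 1917 bits.
Huffman merges:
merge e(19) and f(40): 59
merge a(50) and 59: 109
merge d(80) and g(98): 178
merge 109 and c(161): 270
merge 178 and b(191): 369
merge 270 and 369: 639
Huffman total = 59 + 109 + 178 + 270 + 369 + 639 = 1624 bits.
Saving = 1917 − 1624 = 293 bits.

293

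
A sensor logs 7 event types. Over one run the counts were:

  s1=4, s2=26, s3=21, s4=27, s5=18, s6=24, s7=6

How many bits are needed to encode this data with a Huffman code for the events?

335

Greedily combine the two least-frequent nodes:
s1(4) + s7(6) → 10
10 + s5(18) → 28
s3(21) + s6(24) → 45
s2(26) + s4(27) → 53
28 + 45 → 73
53 + 73 → 126
Each symbol's bit-cost is frequency × depth; summing gives 335 bits (equivalently 10 + 28 + 45 + 53 + 73 + 126).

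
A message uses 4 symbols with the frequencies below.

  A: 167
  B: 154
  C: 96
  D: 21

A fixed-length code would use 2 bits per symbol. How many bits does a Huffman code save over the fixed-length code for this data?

Fixed-length: 2 bits × 438 symbols = 876 bits.
Huffman merges:
merge D(21) and C(96): 117
merge 117 and B(154): 271
merge A(167) and 271: 438
Huffman total = 117 + 271 + 438 = 826 bits.
Saving = 876 − 826 = 50 bits.

50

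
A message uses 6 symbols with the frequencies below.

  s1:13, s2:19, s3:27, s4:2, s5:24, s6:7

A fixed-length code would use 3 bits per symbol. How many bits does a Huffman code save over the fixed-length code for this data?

Fixed-length: 3 bits × 92 symbols = 276 bits.
Huffman merges:
combine s4(2), s6(7) → 9
combine 9, s1(13) → 22
combine s2(19), 22 → 41
combine s5(24), s3(27) → 51
combine 41, 51 → 92
Huffman total = 9 + 22 + 41 + 51 + 92 = 215 bits.
Saving = 276 − 215 = 61 bits.

61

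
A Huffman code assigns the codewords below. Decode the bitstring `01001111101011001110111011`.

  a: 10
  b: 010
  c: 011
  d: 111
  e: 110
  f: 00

bcdbecadc

Read left to right; each codeword is recognised as soon as it completes (prefix code):
  010→b | 011→c | 111→d | 010→b | 110→e | 011→c | 10→a | 111→d | 011→c
Decoded message: bcdbecadc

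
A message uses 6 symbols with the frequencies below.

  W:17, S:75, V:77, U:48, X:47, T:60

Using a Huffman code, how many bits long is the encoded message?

820

Greedily combine the two least-frequent nodes:
combine W(17), X(47) → 64
combine U(48), T(60) → 108
combine 64, S(75) → 139
combine V(77), 108 → 185
combine 139, 185 → 324
Each symbol's bit-cost is frequency × depth; summing gives 820 bits (equivalently 64 + 108 + 139 + 185 + 324).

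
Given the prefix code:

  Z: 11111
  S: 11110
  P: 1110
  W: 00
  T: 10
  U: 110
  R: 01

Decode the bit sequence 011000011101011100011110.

Read left to right; each codeword is recognised as soon as it completes (prefix code):
  01→R | 10→T | 00→W | 01→R | 110→U | 10→T | 1110→P | 00→W | 11110→S
Decoded message: RTWRUTPWS

RTWRUTPWS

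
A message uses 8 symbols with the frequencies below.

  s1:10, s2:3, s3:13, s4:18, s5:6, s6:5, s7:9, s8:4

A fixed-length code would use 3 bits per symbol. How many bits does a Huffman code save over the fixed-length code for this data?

Fixed-length: 3 bits × 68 symbols = 204 bits.
Huffman merges:
merge s2(3) and s8(4): 7
merge s6(5) and s5(6): 11
merge 7 and s7(9): 16
merge s1(10) and 11: 21
merge s3(13) and 16: 29
merge s4(18) and 21: 39
merge 29 and 39: 68
Huffman total = 7 + 11 + 16 + 21 + 29 + 39 + 68 = 191 bits.
Saving = 204 − 191 = 13 bits.

13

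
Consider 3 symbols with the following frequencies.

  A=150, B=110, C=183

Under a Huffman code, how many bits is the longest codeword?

Merge the two lowest-weight nodes at each step:
merge B(110) and A(150): 260
merge C(183) and 260: 443
The rarest symbols sit at the bottom; the longest codeword is 2 bits.

2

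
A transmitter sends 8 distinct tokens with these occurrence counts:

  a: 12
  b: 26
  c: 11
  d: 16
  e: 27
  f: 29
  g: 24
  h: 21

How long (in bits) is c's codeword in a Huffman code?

Huffman merges, smallest pair first:
merge c(11) and a(12): 23
merge d(16) and h(21): 37
merge 23 and g(24): 47
merge b(26) and e(27): 53
merge f(29) and 37: 66
merge 47 and 53: 100
merge 66 and 100: 166
c's leaf is at depth 4, giving a 4-bit codeword.

4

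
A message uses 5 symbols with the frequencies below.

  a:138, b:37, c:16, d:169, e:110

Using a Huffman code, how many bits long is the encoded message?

Merge the two smallest weights repeatedly:
combine c(16), b(37) → 53
combine 53, e(110) → 163
combine a(138), 163 → 301
combine d(169), 301 → 470
Total encoded bits = sum of merged weights = 53 + 163 + 301 + 470 = 987.

987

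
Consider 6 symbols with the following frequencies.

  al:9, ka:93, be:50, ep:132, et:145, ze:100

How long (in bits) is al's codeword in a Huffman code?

Build the tree from the bottom:
al(9) + be(50) → 59
59 + ka(93) → 152
ze(100) + ep(132) → 232
et(145) + 152 → 297
232 + 297 → 529
al's leaf is at depth 4, giving a 4-bit codeword.

4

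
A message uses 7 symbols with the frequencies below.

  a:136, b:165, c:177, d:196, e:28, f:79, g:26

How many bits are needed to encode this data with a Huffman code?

2070

Build the Huffman tree bottom-up:
combine g(26), e(28) → 54
combine 54, f(79) → 133
combine 133, a(136) → 269
combine b(165), c(177) → 342
combine d(196), 269 → 465
combine 342, 465 → 807
The encoded length is the sum of every internal node's weight: 54 + 133 + 269 + 342 + 465 + 807 = 2070 bits.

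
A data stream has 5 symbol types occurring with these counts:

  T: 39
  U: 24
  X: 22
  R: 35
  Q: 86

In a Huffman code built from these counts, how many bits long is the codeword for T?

Repeatedly merge the two smallest:
X(22) + U(24) → 46
R(35) + T(39) → 74
46 + 74 → 120
Q(86) + 120 → 206
T sits 3 levels below the root, so its codeword is 3 bits.

3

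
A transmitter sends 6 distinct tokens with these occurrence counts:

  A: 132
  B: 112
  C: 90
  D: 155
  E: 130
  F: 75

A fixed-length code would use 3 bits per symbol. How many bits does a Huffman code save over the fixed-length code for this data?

Fixed-length: 3 bits × 694 symbols = 2082 bits.
Huffman merges:
merge F(75) and C(90): 165
merge B(112) and E(130): 242
merge A(132) and D(155): 287
merge 165 and 242: 407
merge 287 and 407: 694
Huffman total = 165 + 242 + 287 + 407 + 694 = 1795 bits.
Saving = 2082 − 1795 = 287 bits.

287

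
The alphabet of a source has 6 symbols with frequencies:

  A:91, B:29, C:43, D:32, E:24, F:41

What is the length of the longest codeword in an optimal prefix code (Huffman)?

3

Merge the two lowest-weight nodes at each step:
E(24) + B(29) → 53
D(32) + F(41) → 73
C(43) + 53 → 96
73 + A(91) → 164
96 + 164 → 260
The rarest symbols sit at the bottom; the longest codeword is 3 bits.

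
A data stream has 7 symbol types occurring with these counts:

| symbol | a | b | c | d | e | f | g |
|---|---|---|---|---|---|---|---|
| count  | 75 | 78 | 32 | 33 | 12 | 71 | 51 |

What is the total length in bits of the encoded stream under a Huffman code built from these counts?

Merge the two smallest weights repeatedly:
combine e(12), c(32) → 44
combine d(33), 44 → 77
combine g(51), f(71) → 122
combine a(75), 77 → 152
combine b(78), 122 → 200
combine 152, 200 → 352
Total encoded bits = sum of merged weights = 44 + 77 + 122 + 152 + 200 + 352 = 947.

947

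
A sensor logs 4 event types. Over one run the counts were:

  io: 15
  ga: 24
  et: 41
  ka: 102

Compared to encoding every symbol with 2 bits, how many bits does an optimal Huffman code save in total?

Fixed-length: 2 bits × 182 symbols = 364 bits.
Huffman merges:
combine io(15), ga(24) → 39
combine 39, et(41) → 80
combine 80, ka(102) → 182
Huffman total = 39 + 80 + 182 = 301 bits.
Saving = 364 − 301 = 63 bits.

63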